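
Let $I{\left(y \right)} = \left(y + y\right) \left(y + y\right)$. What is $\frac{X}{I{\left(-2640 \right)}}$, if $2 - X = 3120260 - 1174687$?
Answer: $- \frac{1945571}{27878400} \approx -0.069788$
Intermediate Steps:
$X = -1945571$ ($X = 2 - \left(3120260 - 1174687\right) = 2 - 1945573 = -1945571$)
$I{\left(y \right)} = 4 y^{2}$ ($I{\left(y \right)} = 2 y 2 y = 4 y^{2}$)
$\frac{X}{I{\left(-2640 \right)}} = - \frac{1945571}{4 \left(-2640\right)^{2}} = - \frac{1945571}{4 \cdot 6969600} = - \frac{1945571}{27878400}$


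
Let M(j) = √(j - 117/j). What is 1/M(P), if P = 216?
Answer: 2*√31026/5171 ≈ 0.068127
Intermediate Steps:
1/M(P) = 1/(√(216 - 117/216)) = 1/(√(216 - 117*1/216)) = 1/(√(216 - 13/24)) = 1/(√(5171/24)) = 1/(√31026/12) = 2*√31026/5171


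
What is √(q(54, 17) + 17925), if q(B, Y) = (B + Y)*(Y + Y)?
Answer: 43*√11 ≈ 142.61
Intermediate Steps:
q(B, Y) = 2*Y*(B + Y) (q(B, Y) = (B + Y)*(2*Y) = 2*Y*(B + Y))
√(q(54, 17) + 17925) = √(2*17*(54 + 17) + 17925) = √(2*17*71 + 17925) = √(2414 + 17925) = √20339 = 43*√11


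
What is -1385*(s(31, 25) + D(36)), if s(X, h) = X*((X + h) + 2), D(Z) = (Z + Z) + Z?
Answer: -2639810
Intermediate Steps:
D(Z) = 3*Z (D(Z) = 2*Z + Z = 3*Z)
s(X, h) = X*(2 + X + h)
-1385*(s(31, 25) + D(36)) = -1385*(31*(2 + 31 + 25) + 3*36) = -1385*(31*58 + 108) = -1385*(1798 + 108) = -1385*1906 = -2639810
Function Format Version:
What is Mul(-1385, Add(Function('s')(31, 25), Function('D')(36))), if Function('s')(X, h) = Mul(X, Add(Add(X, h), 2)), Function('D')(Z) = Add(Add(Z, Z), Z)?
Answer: -2639810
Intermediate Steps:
Function('D')(Z) = Mul(3, Z) (Function('D')(Z) = Add(Mul(2, Z), Z) = Mul(3, Z))
Function('s')(X, h) = Mul(X, Add(2, X, h))
Mul(-1385, Add(Function('s')(31, 25), Function('D')(36))) = Mul(-1385, Add(Mul(31, Add(2, 31, 25)), Mul(3, 36))) = Mul(-1385, Add(Mul(31, 58), 108)) = Mul(-1385, Add(1798, 108)) = Mul(-1385, 1906) = -2639810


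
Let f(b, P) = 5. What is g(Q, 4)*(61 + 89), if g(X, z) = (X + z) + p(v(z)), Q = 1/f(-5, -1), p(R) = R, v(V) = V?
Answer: 1230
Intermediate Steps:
Q = ⅕ (Q = 1/5 = ⅕ ≈ 0.20000)
g(X, z) = X + 2*z (g(X, z) = (X + z) + z = X + 2*z)
g(Q, 4)*(61 + 89) = (⅕ + 2*4)*(61 + 89) = (⅕ + 8)*150 = (41/5)*150 = 1230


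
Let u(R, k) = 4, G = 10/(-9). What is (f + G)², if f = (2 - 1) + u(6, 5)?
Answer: 1225/81 ≈ 15.123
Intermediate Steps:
G = -10/9 (G = 10*(-⅑) = -10/9 ≈ -1.1111)
f = 5 (f = (2 - 1) + 4 = 1 + 4 = 5)
(f + G)² = (5 - 10/9)² = (35/9)² = 1225/81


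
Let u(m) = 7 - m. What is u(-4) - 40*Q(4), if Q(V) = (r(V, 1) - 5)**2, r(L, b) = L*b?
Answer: -29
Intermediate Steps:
Q(V) = (-5 + V)**2 (Q(V) = (V*1 - 5)**2 = (V - 5)**2 = (-5 + V)**2)
u(-4) - 40*Q(4) = (7 - 1*(-4)) - 40*(-5 + 4)**2 = (7 + 4) - 40*(-1)**2 = 11 - 40*1 = 11 - 40 = -29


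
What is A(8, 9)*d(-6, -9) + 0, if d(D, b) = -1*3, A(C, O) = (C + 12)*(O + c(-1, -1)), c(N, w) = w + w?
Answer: -420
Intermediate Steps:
c(N, w) = 2*w
A(C, O) = (-2 + O)*(12 + C) (A(C, O) = (C + 12)*(O + 2*(-1)) = (12 + C)*(O - 2) = (12 + C)*(-2 + O) = (-2 + O)*(12 + C))
d(D, b) = -3
A(8, 9)*d(-6, -9) + 0 = (-24 - 2*8 + 12*9 + 8*9)*(-3) + 0 = (-24 - 16 + 108 + 72)*(-3) + 0 = 140*(-3) + 0 = -420 + 0 = -420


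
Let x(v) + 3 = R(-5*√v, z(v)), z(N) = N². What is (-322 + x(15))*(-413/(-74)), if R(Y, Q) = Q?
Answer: -20650/37 ≈ -558.11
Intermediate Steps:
x(v) = -3 + v²
(-322 + x(15))*(-413/(-74)) = (-322 + (-3 + 15²))*(-413/(-74)) = (-322 + (-3 + 225))*(-413*(-1/74)) = (-322 + 222)*(413/74) = -100*413/74 = -20650/37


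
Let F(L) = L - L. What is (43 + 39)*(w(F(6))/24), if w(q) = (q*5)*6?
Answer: 0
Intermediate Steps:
F(L) = 0
w(q) = 30*q (w(q) = (5*q)*6 = 30*q)
(43 + 39)*(w(F(6))/24) = (43 + 39)*((30*0)/24) = 82*(0*(1/24)) = 82*0 = 0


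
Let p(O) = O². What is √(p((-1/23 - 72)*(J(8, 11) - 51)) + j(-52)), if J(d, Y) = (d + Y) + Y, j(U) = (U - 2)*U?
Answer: 3*√134701849/23 ≈ 1513.8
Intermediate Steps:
j(U) = U*(-2 + U) (j(U) = (-2 + U)*U = U*(-2 + U))
J(d, Y) = d + 2*Y (J(d, Y) = (Y + d) + Y = d + 2*Y)
√(p((-1/23 - 72)*(J(8, 11) - 51)) + j(-52)) = √(((-1/23 - 72)*((8 + 2*11) - 51))² - 52*(-2 - 52)) = √(((-1*1/23 - 72)*((8 + 22) - 51))² - 52*(-54)) = √(((-1/23 - 72)*(30 - 51))² + 2808) = √((-1657/23*(-21))² + 2808) = √((34797/23)² + 2808) = √(1210831209/529 + 2808) = √(1212316641/529) = 3*√134701849/23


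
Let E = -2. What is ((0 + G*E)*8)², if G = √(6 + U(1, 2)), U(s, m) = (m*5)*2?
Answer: 6656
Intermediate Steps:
U(s, m) = 10*m (U(s, m) = (5*m)*2 = 10*m)
G = √26 (G = √(6 + 10*2) = √(6 + 20) = √26 ≈ 5.0990)
((0 + G*E)*8)² = ((0 + √26*(-2))*8)² = ((0 - 2*√26)*8)² = (-2*√26*8)² = (-16*√26)² = 6656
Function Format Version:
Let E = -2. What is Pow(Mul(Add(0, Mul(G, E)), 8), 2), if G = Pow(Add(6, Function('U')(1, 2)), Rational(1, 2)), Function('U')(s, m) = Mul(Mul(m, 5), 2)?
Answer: 6656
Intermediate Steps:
Function('U')(s, m) = Mul(10, m) (Function('U')(s, m) = Mul(Mul(5, m), 2) = Mul(10, m))
G = Pow(26, Rational(1, 2)) (G = Pow(Add(6, Mul(10, 2)), Rational(1, 2)) = Pow(Add(6, 20), Rational(1, 2)) = Pow(26, Rational(1, 2)) ≈ 5.0990)
Pow(Mul(Add(0, Mul(G, E)), 8), 2) = Pow(Mul(Add(0, Mul(Pow(26, Rational(1, 2)), -2)), 8), 2) = Pow(Mul(Add(0, Mul(-2, Pow(26, Rational(1, 2)))), 8), 2) = Pow(Mul(Mul(-2, Pow(26, Rational(1, 2))), 8), 2) = Pow(Mul(-16, Pow(26, Rational(1, 2))), 2) = 6656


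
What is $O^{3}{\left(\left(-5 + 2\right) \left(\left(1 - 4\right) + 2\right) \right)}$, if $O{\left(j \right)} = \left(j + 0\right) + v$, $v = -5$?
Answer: $-8$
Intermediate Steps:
$O{\left(j \right)} = -5 + j$ ($O{\left(j \right)} = \left(j + 0\right) - 5 = j - 5 = -5 + j$)
$O^{3}{\left(\left(-5 + 2\right) \left(\left(1 - 4\right) + 2\right) \right)} = \left(-5 + \left(-5 + 2\right) \left(\left(1 - 4\right) + 2\right)\right)^{3} = \left(-5 - 3 \left(\left(1 - 4\right) + 2\right)\right)^{3} = \left(-5 - 3 \left(-3 + 2\right)\right)^{3} = \left(-5 - -3\right)^{3} = \left(-5 + 3\right)^{3} = \left(-2\right)^{3} = -8$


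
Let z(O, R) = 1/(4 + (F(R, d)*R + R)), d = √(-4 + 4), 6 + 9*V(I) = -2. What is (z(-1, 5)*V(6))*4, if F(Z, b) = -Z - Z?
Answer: 32/369 ≈ 0.086721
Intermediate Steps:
V(I) = -8/9 (V(I) = -⅔ + (⅑)*(-2) = -⅔ - 2/9 = -8/9)
d = 0 (d = √0 = 0)
F(Z, b) = -2*Z
z(O, R) = 1/(4 + R - 2*R²) (z(O, R) = 1/(4 + ((-2*R)*R + R)) = 1/(4 + (-2*R² + R)) = 1/(4 + (R - 2*R²)) = 1/(4 + R - 2*R²))
(z(-1, 5)*V(6))*4 = (-8/9/(4 + 5 - 2*5²))*4 = (-8/9/(4 + 5 - 2*25))*4 = (-8/9/(4 + 5 - 50))*4 = (-8/9/(-41))*4 = -1/41*(-8/9)*4 = (8/369)*4 = 32/369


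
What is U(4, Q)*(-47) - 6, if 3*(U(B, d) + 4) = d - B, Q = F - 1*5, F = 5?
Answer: 734/3 ≈ 244.67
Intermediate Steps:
Q = 0 (Q = 5 - 1*5 = 5 - 5 = 0)
U(B, d) = -4 - B/3 + d/3 (U(B, d) = -4 + (d - B)/3 = -4 + (-B/3 + d/3) = -4 - B/3 + d/3)
U(4, Q)*(-47) - 6 = (-4 - ⅓*4 + (⅓)*0)*(-47) - 6 = (-4 - 4/3 + 0)*(-47) - 6 = -16/3*(-47) - 6 = 752/3 - 6 = 734/3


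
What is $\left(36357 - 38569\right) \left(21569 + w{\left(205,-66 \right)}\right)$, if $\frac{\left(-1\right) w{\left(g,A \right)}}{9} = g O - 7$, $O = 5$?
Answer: $-27444284$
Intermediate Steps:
$w{\left(g,A \right)} = 63 - 45 g$ ($w{\left(g,A \right)} = - 9 \left(g 5 - 7\right) = - 9 \left(5 g - 7\right) = - 9 \left(-7 + 5 g\right) = 63 - 45 g$)
$\left(36357 - 38569\right) \left(21569 + w{\left(205,-66 \right)}\right) = \left(36357 - 38569\right) \left(21569 + \left(63 - 9225\right)\right) = - 2212 \left(21569 + \left(63 - 9225\right)\right) = - 2212 \left(21569 - 9162\right) = \left(-2212\right) 12407 = -27444284$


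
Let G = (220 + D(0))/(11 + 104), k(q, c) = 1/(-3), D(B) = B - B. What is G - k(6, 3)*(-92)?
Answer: -1984/69 ≈ -28.754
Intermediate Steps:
D(B) = 0
k(q, c) = -1/3
G = 44/23 (G = (220 + 0)/(11 + 104) = 220/115 = 220*(1/115) = 44/23 ≈ 1.9130)
G - k(6, 3)*(-92) = 44/23 - (-1)*(-92)/3 = 44/23 - 1*92/3 = 44/23 - 92/3 = -1984/69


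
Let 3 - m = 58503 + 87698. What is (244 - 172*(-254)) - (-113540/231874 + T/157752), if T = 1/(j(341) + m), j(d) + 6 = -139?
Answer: 117585752159962102481/2676510096817032 ≈ 43933.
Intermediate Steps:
m = -146198 (m = 3 - (58503 + 87698) = 3 - 1*146201 = 3 - 146201 = -146198)
j(d) = -145 (j(d) = -6 - 139 = -145)
T = -1/146343 (T = 1/(-145 - 146198) = 1/(-146343) = -1/146343 ≈ -6.8333e-6)
(244 - 172*(-254)) - (-113540/231874 + T/157752) = (244 - 172*(-254)) - (-113540/231874 - 1/146343/157752) = (244 + 43688) - (-113540*1/231874 - 1/146343*1/157752) = 43932 - (-56770/115937 - 1/23085900936) = 43932 - 1*(-1310586596252657/2676510096817032) = 43932 + 1310586596252657/2676510096817032 = 117585752159962102481/2676510096817032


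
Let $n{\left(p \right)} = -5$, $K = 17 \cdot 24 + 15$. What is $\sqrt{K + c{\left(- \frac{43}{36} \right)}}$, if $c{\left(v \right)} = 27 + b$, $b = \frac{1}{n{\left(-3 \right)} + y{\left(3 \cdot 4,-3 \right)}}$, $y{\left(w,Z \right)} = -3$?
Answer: $\frac{\sqrt{7198}}{4} \approx 21.21$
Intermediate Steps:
$K = 423$ ($K = 408 + 15 = 423$)
$b = - \frac{1}{8}$ ($b = \frac{1}{-5 - 3} = \frac{1}{-8} = - \frac{1}{8} \approx -0.125$)
$c{\left(v \right)} = \frac{215}{8}$ ($c{\left(v \right)} = 27 - \frac{1}{8} = \frac{215}{8}$)
$\sqrt{K + c{\left(- \frac{43}{36} \right)}} = \sqrt{423 + \frac{215}{8}} = \sqrt{\frac{3599}{8}} = \frac{\sqrt{7198}}{4}$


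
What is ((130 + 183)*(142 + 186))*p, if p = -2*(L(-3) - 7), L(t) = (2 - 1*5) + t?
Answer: 2669264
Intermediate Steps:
L(t) = -3 + t (L(t) = (2 - 5) + t = -3 + t)
p = 26 (p = -2*((-3 - 3) - 7) = -2*(-6 - 7) = -2*(-13) = 26)
((130 + 183)*(142 + 186))*p = ((130 + 183)*(142 + 186))*26 = (313*328)*26 = 102664*26 = 2669264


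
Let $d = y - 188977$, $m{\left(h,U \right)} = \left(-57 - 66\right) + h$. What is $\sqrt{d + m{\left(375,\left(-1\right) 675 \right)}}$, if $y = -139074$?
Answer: $i \sqrt{327799} \approx 572.54 i$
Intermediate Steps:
$m{\left(h,U \right)} = -123 + h$
$d = -328051$ ($d = -139074 - 188977 = -328051$)
$\sqrt{d + m{\left(375,\left(-1\right) 675 \right)}} = \sqrt{-328051 + \left(-123 + 375\right)} = \sqrt{-328051 + 252} = \sqrt{-327799} = i \sqrt{327799}$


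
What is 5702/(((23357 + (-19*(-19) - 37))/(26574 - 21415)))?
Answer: 4202374/3383 ≈ 1242.2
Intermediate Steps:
5702/(((23357 + (-19*(-19) - 37))/(26574 - 21415))) = 5702/(((23357 + (361 - 37))/5159)) = 5702/(((23357 + 324)*(1/5159))) = 5702/((23681*(1/5159))) = 5702/(3383/737) = 5702*(737/3383) = 4202374/3383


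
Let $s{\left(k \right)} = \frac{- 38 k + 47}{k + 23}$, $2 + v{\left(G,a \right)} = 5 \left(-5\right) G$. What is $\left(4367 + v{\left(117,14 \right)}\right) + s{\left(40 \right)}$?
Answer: $\frac{29749}{21} \approx 1416.6$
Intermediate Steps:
$v{\left(G,a \right)} = -2 - 25 G$ ($v{\left(G,a \right)} = -2 + 5 \left(-5\right) G = -2 - 25 G$)
$s{\left(k \right)} = \frac{47 - 38 k}{23 + k}$
$\left(4367 + v{\left(117,14 \right)}\right) + s{\left(40 \right)} = \left(4367 - 2927\right) + \frac{47 - 1520}{23 + 40} = \left(4367 - 2927\right) + \frac{47 - 1520}{63} = \left(4367 - 2927\right) + \frac{1}{63} \left(-1473\right) = 1440 - \frac{491}{21} = \frac{29749}{21}$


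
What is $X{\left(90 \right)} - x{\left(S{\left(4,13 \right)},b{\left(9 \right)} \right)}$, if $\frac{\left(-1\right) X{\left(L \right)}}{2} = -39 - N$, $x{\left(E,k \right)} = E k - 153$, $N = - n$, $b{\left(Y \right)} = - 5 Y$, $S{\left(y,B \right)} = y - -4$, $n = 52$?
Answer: $487$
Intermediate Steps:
$S{\left(y,B \right)} = 4 + y$ ($S{\left(y,B \right)} = y + 4 = 4 + y$)
$N = -52$ ($N = \left(-1\right) 52 = -52$)
$x{\left(E,k \right)} = -153 + E k$
$X{\left(L \right)} = -26$ ($X{\left(L \right)} = - 2 \left(-39 - -52\right) = - 2 \left(-39 + 52\right) = \left(-2\right) 13 = -26$)
$X{\left(90 \right)} - x{\left(S{\left(4,13 \right)},b{\left(9 \right)} \right)} = -26 - \left(-153 + \left(4 + 4\right) \left(\left(-5\right) 9\right)\right) = -26 - \left(-153 + 8 \left(-45\right)\right) = -26 - \left(-153 - 360\right) = -26 - -513 = -26 + 513 = 487$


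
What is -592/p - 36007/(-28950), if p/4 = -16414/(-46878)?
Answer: -100131229951/237592650 ≈ -421.44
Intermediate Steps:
p = 32828/23439 (p = 4*(-16414/(-46878)) = 4*(-16414*(-1/46878)) = 4*(8207/23439) = 32828/23439 ≈ 1.4006)
-592/p - 36007/(-28950) = -592/32828/23439 - 36007/(-28950) = -592*23439/32828 - 36007*(-1/28950) = -3468972/8207 + 36007/28950 = -100131229951/237592650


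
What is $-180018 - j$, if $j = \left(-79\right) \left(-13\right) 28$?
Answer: $-208774$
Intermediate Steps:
$j = 28756$ ($j = 1027 \cdot 28 = 28756$)
$-180018 - j = -180018 - 28756 = -208774$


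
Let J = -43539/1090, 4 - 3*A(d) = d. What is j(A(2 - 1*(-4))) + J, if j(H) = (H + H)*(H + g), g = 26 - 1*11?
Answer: -579331/9810 ≈ -59.055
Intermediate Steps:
A(d) = 4/3 - d/3
g = 15 (g = 26 - 11 = 15)
j(H) = 2*H*(15 + H) (j(H) = (H + H)*(H + 15) = (2*H)*(15 + H) = 2*H*(15 + H))
J = -43539/1090 (J = -43539*1/1090 = -43539/1090 ≈ -39.944)
j(A(2 - 1*(-4))) + J = 2*(4/3 - (2 - 1*(-4))/3)*(15 + (4/3 - (2 - 1*(-4))/3)) - 43539/1090 = 2*(4/3 - (2 + 4)/3)*(15 + (4/3 - (2 + 4)/3)) - 43539/1090 = 2*(4/3 - ⅓*6)*(15 + (4/3 - ⅓*6)) - 43539/1090 = 2*(4/3 - 2)*(15 + (4/3 - 2)) - 43539/1090 = 2*(-⅔)*(15 - ⅔) - 43539/1090 = 2*(-⅔)*(43/3) - 43539/1090 = -172/9 - 43539/1090 = -579331/9810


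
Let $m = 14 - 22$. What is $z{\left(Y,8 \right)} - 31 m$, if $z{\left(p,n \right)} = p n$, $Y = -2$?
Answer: $232$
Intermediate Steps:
$m = -8$ ($m = 14 - 22 = -8$)
$z{\left(p,n \right)} = n p$
$z{\left(Y,8 \right)} - 31 m = 8 \left(-2\right) - -248 = -16 + 248 = 232$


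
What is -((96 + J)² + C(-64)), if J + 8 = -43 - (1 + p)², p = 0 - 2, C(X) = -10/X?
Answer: -61957/32 ≈ -1936.2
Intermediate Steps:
p = -2
J = -52 (J = -8 + (-43 - (1 - 2)²) = -8 + (-43 - 1*(-1)²) = -8 + (-43 - 1*1) = -8 + (-43 - 1) = -8 - 44 = -52)
-((96 + J)² + C(-64)) = -((96 - 52)² - 10/(-64)) = -(44² - 10*(-1/64)) = -(1936 + 5/32) = -1*61957/32 = -61957/32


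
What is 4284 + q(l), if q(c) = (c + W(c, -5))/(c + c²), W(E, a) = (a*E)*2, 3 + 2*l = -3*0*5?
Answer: 4302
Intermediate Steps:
l = -3/2 (l = -3/2 + (-3*0*5)/2 = -3/2 + (0*5)/2 = -3/2 + (½)*0 = -3/2 + 0 = -3/2 ≈ -1.5000)
W(E, a) = 2*E*a (W(E, a) = (E*a)*2 = 2*E*a)
q(c) = -9*c/(c + c²) (q(c) = (c + 2*c*(-5))/(c + c²) = (c - 10*c)/(c + c²) = (-9*c)/(c + c²) = -9*c/(c + c²))
4284 + q(l) = 4284 - 9/(1 - 3/2) = 4284 - 9/(-½) = 4284 - 9*(-2) = 4284 + 18 = 4302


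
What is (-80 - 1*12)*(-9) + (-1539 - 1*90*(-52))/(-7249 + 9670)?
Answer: 223081/269 ≈ 829.30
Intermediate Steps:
(-80 - 1*12)*(-9) + (-1539 - 1*90*(-52))/(-7249 + 9670) = (-80 - 12)*(-9) + (-1539 - 90*(-52))/2421 = -92*(-9) + (-1539 + 4680)*(1/2421) = 828 + 3141*(1/2421) = 828 + 349/269 = 223081/269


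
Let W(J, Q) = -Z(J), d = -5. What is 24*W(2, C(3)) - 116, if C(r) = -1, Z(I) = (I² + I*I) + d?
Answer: -188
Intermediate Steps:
Z(I) = -5 + 2*I² (Z(I) = (I² + I*I) - 5 = (I² + I²) - 5 = 2*I² - 5 = -5 + 2*I²)
W(J, Q) = 5 - 2*J² (W(J, Q) = -(-5 + 2*J²) = 5 - 2*J²)
24*W(2, C(3)) - 116 = 24*(5 - 2*2²) - 116 = 24*(5 - 2*4) - 116 = 24*(5 - 8) - 116 = 24*(-3) - 116 = -72 - 116 = -188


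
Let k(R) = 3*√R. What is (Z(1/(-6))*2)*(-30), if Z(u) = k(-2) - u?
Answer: -10 - 180*I*√2 ≈ -10.0 - 254.56*I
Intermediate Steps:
Z(u) = -u + 3*I*√2 (Z(u) = 3*√(-2) - u = 3*(I*√2) - u = 3*I*√2 - u = -u + 3*I*√2)
(Z(1/(-6))*2)*(-30) = ((-1/(-6) + 3*I*√2)*2)*(-30) = ((-1*(-⅙) + 3*I*√2)*2)*(-30) = ((⅙ + 3*I*√2)*2)*(-30) = (⅓ + 6*I*√2)*(-30) = -10 - 180*I*√2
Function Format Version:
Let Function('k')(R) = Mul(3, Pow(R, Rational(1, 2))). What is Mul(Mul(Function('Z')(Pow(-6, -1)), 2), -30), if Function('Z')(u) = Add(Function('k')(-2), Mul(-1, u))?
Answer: Add(-10, Mul(-180, I, Pow(2, Rational(1, 2)))) ≈ Add(-10.000, Mul(-254.56, I))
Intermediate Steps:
Function('Z')(u) = Add(Mul(-1, u), Mul(3, I, Pow(2, Rational(1, 2)))) (Function('Z')(u) = Add(Mul(3, Pow(-2, Rational(1, 2))), Mul(-1, u)) = Add(Mul(3, Mul(I, Pow(2, Rational(1, 2)))), Mul(-1, u)) = Add(Mul(3, I, Pow(2, Rational(1, 2))), Mul(-1, u)) = Add(Mul(-1, u), Mul(3, I, Pow(2, Rational(1, 2)))))
Mul(Mul(Function('Z')(Pow(-6, -1)), 2), -30) = Mul(Mul(Add(Mul(-1, Pow(-6, -1)), Mul(3, I, Pow(2, Rational(1, 2)))), 2), -30) = Mul(Mul(Add(Mul(-1, Rational(-1, 6)), Mul(3, I, Pow(2, Rational(1, 2)))), 2), -30) = Mul(Mul(Add(Rational(1, 6), Mul(3, I, Pow(2, Rational(1, 2)))), 2), -30) = Mul(Add(Rational(1, 3), Mul(6, I, Pow(2, Rational(1, 2)))), -30) = Add(-10, Mul(-180, I, Pow(2, Rational(1, 2))))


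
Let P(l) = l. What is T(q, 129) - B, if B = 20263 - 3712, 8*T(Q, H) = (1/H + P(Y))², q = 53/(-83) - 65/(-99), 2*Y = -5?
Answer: -8813192663/532512 ≈ -16550.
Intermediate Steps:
Y = -5/2 (Y = (½)*(-5) = -5/2 ≈ -2.5000)
q = 148/8217 (q = 53*(-1/83) - 65*(-1/99) = -53/83 + 65/99 = 148/8217 ≈ 0.018011)
T(Q, H) = (-5/2 + 1/H)²/8 (T(Q, H) = (1/H - 5/2)²/8 = (-5/2 + 1/H)²/8)
B = 16551
T(q, 129) - B = (1/32)*(2 - 5*129)²/129² - 1*16551 = (1/32)*(1/16641)*(2 - 645)² - 16551 = (1/32)*(1/16641)*(-643)² - 16551 = (1/32)*(1/16641)*413449 - 16551 = 413449/532512 - 16551 = -8813192663/532512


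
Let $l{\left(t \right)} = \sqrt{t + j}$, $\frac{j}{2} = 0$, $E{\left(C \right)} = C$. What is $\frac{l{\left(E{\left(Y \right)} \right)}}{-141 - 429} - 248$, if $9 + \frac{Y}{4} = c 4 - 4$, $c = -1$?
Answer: $-248 - \frac{i \sqrt{17}}{285} \approx -248.0 - 0.014467 i$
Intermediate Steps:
$Y = -68$ ($Y = -36 + 4 \left(\left(-1\right) 4 - 4\right) = -36 + 4 \left(-4 - 4\right) = -36 + 4 \left(-8\right) = -36 - 32 = -68$)
$j = 0$ ($j = 2 \cdot 0 = 0$)
$l{\left(t \right)} = \sqrt{t}$ ($l{\left(t \right)} = \sqrt{t + 0} = \sqrt{t}$)
$\frac{l{\left(E{\left(Y \right)} \right)}}{-141 - 429} - 248 = \frac{\sqrt{-68}}{-141 - 429} - 248 = \frac{2 i \sqrt{17}}{-570} - 248 = 2 i \sqrt{17} \left(- \frac{1}{570}\right) - 248 = - \frac{i \sqrt{17}}{285} - 248 = -248 - \frac{i \sqrt{17}}{285}$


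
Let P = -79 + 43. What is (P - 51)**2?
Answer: 7569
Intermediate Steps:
P = -36
(P - 51)**2 = (-36 - 51)**2 = (-87)**2 = 7569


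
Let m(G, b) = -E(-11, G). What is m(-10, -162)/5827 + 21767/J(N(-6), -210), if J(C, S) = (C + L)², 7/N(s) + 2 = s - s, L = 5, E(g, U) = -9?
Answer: 507345317/52443 ≈ 9674.2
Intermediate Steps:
N(s) = -7/2 (N(s) = 7/(-2 + (s - s)) = 7/(-2 + 0) = 7/(-2) = 7*(-½) = -7/2)
m(G, b) = 9 (m(G, b) = -1*(-9) = 9)
J(C, S) = (5 + C)² (J(C, S) = (C + 5)² = (5 + C)²)
m(-10, -162)/5827 + 21767/J(N(-6), -210) = 9/5827 + 21767/((5 - 7/2)²) = 9*(1/5827) + 21767/((3/2)²) = 9/5827 + 21767/(9/4) = 9/5827 + 21767*(4/9) = 9/5827 + 87068/9 = 507345317/52443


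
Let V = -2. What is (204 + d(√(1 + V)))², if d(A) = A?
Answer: (204 + I)² ≈ 41615.0 + 408.0*I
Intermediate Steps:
(204 + d(√(1 + V)))² = (204 + √(1 - 2))² = (204 + √(-1))² = (204 + I)²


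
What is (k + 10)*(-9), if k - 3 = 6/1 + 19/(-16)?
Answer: -2565/16 ≈ -160.31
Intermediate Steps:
k = 125/16 (k = 3 + (6/1 + 19/(-16)) = 3 + (6*1 + 19*(-1/16)) = 3 + (6 - 19/16) = 3 + 77/16 = 125/16 ≈ 7.8125)
(k + 10)*(-9) = (125/16 + 10)*(-9) = (285/16)*(-9) = -2565/16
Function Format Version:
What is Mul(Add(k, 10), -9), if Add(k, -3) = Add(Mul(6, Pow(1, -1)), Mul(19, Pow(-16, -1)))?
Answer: Rational(-2565, 16) ≈ -160.31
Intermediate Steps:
k = Rational(125, 16) (k = Add(3, Add(Mul(6, Pow(1, -1)), Mul(19, Pow(-16, -1)))) = Add(3, Add(Mul(6, 1), Mul(19, Rational(-1, 16)))) = Add(3, Add(6, Rational(-19, 16))) = Add(3, Rational(77, 16)) = Rational(125, 16) ≈ 7.8125)
Mul(Add(k, 10), -9) = Mul(Add(Rational(125, 16), 10), -9) = Mul(Rational(285, 16), -9) = Rational(-2565, 16)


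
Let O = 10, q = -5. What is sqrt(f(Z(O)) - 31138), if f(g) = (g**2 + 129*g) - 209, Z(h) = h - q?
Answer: 3*I*sqrt(3243) ≈ 170.84*I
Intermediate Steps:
Z(h) = 5 + h (Z(h) = h - 1*(-5) = h + 5 = 5 + h)
f(g) = -209 + g**2 + 129*g
sqrt(f(Z(O)) - 31138) = sqrt((-209 + (5 + 10)**2 + 129*(5 + 10)) - 31138) = sqrt((-209 + 15**2 + 129*15) - 31138) = sqrt((-209 + 225 + 1935) - 31138) = sqrt(1951 - 31138) = sqrt(-29187) = 3*I*sqrt(3243)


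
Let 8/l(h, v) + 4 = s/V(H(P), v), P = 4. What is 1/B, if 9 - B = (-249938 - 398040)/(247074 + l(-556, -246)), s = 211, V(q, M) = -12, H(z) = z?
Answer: 31996035/371877466 ≈ 0.086039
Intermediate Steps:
l(h, v) = -96/259 (l(h, v) = 8/(-4 + 211/(-12)) = 8/(-4 + 211*(-1/12)) = 8/(-4 - 211/12) = 8/(-259/12) = 8*(-12/259) = -96/259)
B = 371877466/31996035 (B = 9 - (-249938 - 398040)/(247074 - 96/259) = 9 - (-647978)/63992070/259 = 9 - (-647978)*259/63992070 = 9 - 1*(-83913151/31996035) = 9 + 83913151/31996035 = 371877466/31996035 ≈ 11.623)
1/B = 1/(371877466/31996035) = 31996035/371877466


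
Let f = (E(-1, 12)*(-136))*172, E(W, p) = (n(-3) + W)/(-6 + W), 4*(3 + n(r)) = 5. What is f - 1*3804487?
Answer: -26695737/7 ≈ -3.8137e+6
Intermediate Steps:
n(r) = -7/4 (n(r) = -3 + (¼)*5 = -3 + 5/4 = -7/4)
E(W, p) = (-7/4 + W)/(-6 + W)
f = -64328/7 (f = (((-7/4 - 1)/(-6 - 1))*(-136))*172 = ((-11/4/(-7))*(-136))*172 = (-⅐*(-11/4)*(-136))*172 = ((11/28)*(-136))*172 = -374/7*172 = -64328/7 ≈ -9189.7)
f - 1*3804487 = -64328/7 - 1*3804487 = -64328/7 - 3804487 = -26695737/7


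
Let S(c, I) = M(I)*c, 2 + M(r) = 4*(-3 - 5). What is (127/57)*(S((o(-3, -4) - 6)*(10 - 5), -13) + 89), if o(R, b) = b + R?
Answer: 15367/3 ≈ 5122.3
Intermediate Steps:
o(R, b) = R + b
M(r) = -34 (M(r) = -2 + 4*(-3 - 5) = -2 + 4*(-8) = -2 - 32 = -34)
S(c, I) = -34*c
(127/57)*(S((o(-3, -4) - 6)*(10 - 5), -13) + 89) = (127/57)*(-34*((-3 - 4) - 6)*(10 - 5) + 89) = (127*(1/57))*(-34*(-7 - 6)*5 + 89) = 127*(-(-442)*5 + 89)/57 = 127*(-34*(-65) + 89)/57 = 127*(2210 + 89)/57 = (127/57)*2299 = 15367/3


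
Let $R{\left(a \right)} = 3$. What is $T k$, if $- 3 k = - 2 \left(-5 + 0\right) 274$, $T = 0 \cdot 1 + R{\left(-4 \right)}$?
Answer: $-2740$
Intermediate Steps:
$T = 3$ ($T = 0 \cdot 1 + 3 = 0 + 3 = 3$)
$k = - \frac{2740}{3}$ ($k = - \frac{- 2 \left(-5 + 0\right) 274}{3} = - \frac{\left(-2\right) \left(-5\right) 274}{3} = - \frac{10 \cdot 274}{3} = \left(- \frac{1}{3}\right) 2740 = - \frac{2740}{3} \approx -913.33$)
$T k = 3 \left(- \frac{2740}{3}\right) = -2740$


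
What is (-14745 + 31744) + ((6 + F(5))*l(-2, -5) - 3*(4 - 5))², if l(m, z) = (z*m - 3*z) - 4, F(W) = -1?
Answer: 28663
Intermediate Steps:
l(m, z) = -4 - 3*z + m*z (l(m, z) = (m*z - 3*z) - 4 = (-3*z + m*z) - 4 = -4 - 3*z + m*z)
(-14745 + 31744) + ((6 + F(5))*l(-2, -5) - 3*(4 - 5))² = (-14745 + 31744) + ((6 - 1)*(-4 - 3*(-5) - 2*(-5)) - 3*(4 - 5))² = 16999 + (5*(-4 + 15 + 10) - 3*(-1))² = 16999 + (5*21 + 3)² = 16999 + (105 + 3)² = 16999 + 108² = 16999 + 11664 = 28663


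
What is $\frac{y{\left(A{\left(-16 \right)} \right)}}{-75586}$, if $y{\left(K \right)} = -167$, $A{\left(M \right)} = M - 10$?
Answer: $\frac{167}{75586} \approx 0.0022094$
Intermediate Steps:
$A{\left(M \right)} = -10 + M$
$\frac{y{\left(A{\left(-16 \right)} \right)}}{-75586} = - \frac{167}{-75586} = \left(-167\right) \left(- \frac{1}{75586}\right) = \frac{167}{75586}$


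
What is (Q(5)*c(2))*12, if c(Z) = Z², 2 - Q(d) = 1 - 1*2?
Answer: 144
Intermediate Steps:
Q(d) = 3 (Q(d) = 2 - (1 - 1*2) = 2 - (1 - 2) = 2 - 1*(-1) = 2 + 1 = 3)
(Q(5)*c(2))*12 = (3*2²)*12 = (3*4)*12 = 12*12 = 144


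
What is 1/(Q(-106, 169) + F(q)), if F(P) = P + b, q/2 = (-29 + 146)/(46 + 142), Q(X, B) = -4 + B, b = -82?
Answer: 94/7919 ≈ 0.011870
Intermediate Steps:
q = 117/94 (q = 2*((-29 + 146)/(46 + 142)) = 2*(117/188) = 117/94 ≈ 1.2447)
F(P) = -82 + P (F(P) = P - 82 = -82 + P)
1/(Q(-106, 169) + F(q)) = 1/((-4 + 169) + (-82 + 117/94)) = 1/(165 - 7591/94) = 1/(7919/94) = 94/7919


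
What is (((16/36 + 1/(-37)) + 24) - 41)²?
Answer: 30492484/110889 ≈ 274.98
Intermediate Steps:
(((16/36 + 1/(-37)) + 24) - 41)² = (((16*(1/36) + 1*(-1/37)) + 24) - 41)² = (((4/9 - 1/37) + 24) - 41)² = ((139/333 + 24) - 41)² = (8131/333 - 41)² = (-5522/333)² = 30492484/110889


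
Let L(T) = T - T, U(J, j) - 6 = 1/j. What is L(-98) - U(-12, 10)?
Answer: -61/10 ≈ -6.1000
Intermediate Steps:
U(J, j) = 6 + 1/j
L(T) = 0
L(-98) - U(-12, 10) = 0 - (6 + 1/10) = 0 - (6 + ⅒) = 0 - 1*61/10 = 0 - 61/10 = -61/10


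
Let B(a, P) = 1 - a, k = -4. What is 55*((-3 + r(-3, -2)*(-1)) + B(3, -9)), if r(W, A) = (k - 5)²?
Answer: -4730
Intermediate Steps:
r(W, A) = 81 (r(W, A) = (-4 - 5)² = (-9)² = 81)
55*((-3 + r(-3, -2)*(-1)) + B(3, -9)) = 55*((-3 + 81*(-1)) + (1 - 1*3)) = 55*((-3 - 81) + (1 - 3)) = 55*(-84 - 2) = 55*(-86) = -4730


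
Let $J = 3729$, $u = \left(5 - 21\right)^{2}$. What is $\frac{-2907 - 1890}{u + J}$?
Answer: $- \frac{4797}{3985} \approx -1.2038$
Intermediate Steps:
$u = 256$ ($u = \left(-16\right)^{2} = 256$)
$\frac{-2907 - 1890}{u + J} = \frac{-2907 - 1890}{256 + 3729} = \frac{-2907 - 1890}{3985} = \left(-4797\right) \frac{1}{3985} = - \frac{4797}{3985}$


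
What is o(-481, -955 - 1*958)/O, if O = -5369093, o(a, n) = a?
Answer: 481/5369093 ≈ 8.9587e-5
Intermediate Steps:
o(-481, -955 - 1*958)/O = -481/(-5369093) = -481*(-1/5369093) = 481/5369093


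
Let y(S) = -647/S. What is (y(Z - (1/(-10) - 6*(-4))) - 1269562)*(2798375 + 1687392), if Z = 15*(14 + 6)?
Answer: -1429437428784144/251 ≈ -5.6950e+12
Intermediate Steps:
Z = 300 (Z = 15*20 = 300)
(y(Z - (1/(-10) - 6*(-4))) - 1269562)*(2798375 + 1687392) = (-647/(300 - (1/(-10) - 6*(-4))) - 1269562)*(2798375 + 1687392) = (-647/(300 - (-⅒ + 24)) - 1269562)*4485767 = (-647/(300 - 1*239/10) - 1269562)*4485767 = (-647/(300 - 239/10) - 1269562)*4485767 = (-647/2761/10 - 1269562)*4485767 = (-647*10/2761 - 1269562)*4485767 = (-6470/2761 - 1269562)*4485767 = -3505267152/2761*4485767 = -1429437428784144/251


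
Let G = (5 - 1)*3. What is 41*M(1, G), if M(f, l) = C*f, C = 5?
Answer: 205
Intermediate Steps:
G = 12 (G = 4*3 = 12)
M(f, l) = 5*f
41*M(1, G) = 41*(5*1) = 41*5 = 205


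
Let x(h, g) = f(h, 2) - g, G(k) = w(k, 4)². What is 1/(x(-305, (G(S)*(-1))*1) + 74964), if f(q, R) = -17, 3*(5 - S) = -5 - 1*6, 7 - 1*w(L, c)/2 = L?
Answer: 9/674623 ≈ 1.3341e-5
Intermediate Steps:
w(L, c) = 14 - 2*L
S = 26/3 (S = 5 - (-5 - 1*6)/3 = 5 - (-5 - 6)/3 = 5 - ⅓*(-11) = 5 + 11/3 = 26/3 ≈ 8.6667)
G(k) = (14 - 2*k)²
x(h, g) = -17 - g
1/(x(-305, (G(S)*(-1))*1) + 74964) = 1/((-17 - (4*(-7 + 26/3)²)*(-1)) + 74964) = 1/((-17 - (4*(5/3)²)*(-1)) + 74964) = 1/((-17 - (4*(25/9))*(-1)) + 74964) = 1/((-17 - (100/9)*(-1)) + 74964) = 1/((-17 - (-100)/9) + 74964) = 1/((-17 - 1*(-100/9)) + 74964) = 1/((-17 + 100/9) + 74964) = 1/(-53/9 + 74964) = 1/(674623/9) = 9/674623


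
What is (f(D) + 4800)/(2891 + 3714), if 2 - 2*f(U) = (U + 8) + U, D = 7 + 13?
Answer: 4777/6605 ≈ 0.72324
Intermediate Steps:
D = 20
f(U) = -3 - U (f(U) = 1 - ((U + 8) + U)/2 = 1 - ((8 + U) + U)/2 = 1 - (8 + 2*U)/2 = 1 + (-4 - U) = -3 - U)
(f(D) + 4800)/(2891 + 3714) = ((-3 - 1*20) + 4800)/(2891 + 3714) = ((-3 - 20) + 4800)/6605 = (-23 + 4800)*(1/6605) = 4777*(1/6605) = 4777/6605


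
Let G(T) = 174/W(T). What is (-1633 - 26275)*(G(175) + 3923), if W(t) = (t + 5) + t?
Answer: -38871350812/355 ≈ -1.0950e+8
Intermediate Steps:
W(t) = 5 + 2*t (W(t) = (5 + t) + t = 5 + 2*t)
G(T) = 174/(5 + 2*T)
(-1633 - 26275)*(G(175) + 3923) = (-1633 - 26275)*(174/(5 + 2*175) + 3923) = -27908*(174/(5 + 350) + 3923) = -27908*(174/355 + 3923) = -27908*1392839/355 = -38871350812/355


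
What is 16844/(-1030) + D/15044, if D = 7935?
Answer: -122614043/7747660 ≈ -15.826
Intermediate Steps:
16844/(-1030) + D/15044 = 16844/(-1030) + 7935/15044 = 16844*(-1/1030) + 7935*(1/15044) = -8422/515 + 7935/15044 = -122614043/7747660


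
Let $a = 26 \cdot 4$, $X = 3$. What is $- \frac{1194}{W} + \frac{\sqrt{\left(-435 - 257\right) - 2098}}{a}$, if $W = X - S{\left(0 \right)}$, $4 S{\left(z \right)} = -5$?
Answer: $- \frac{4776}{17} + \frac{3 i \sqrt{310}}{104} \approx -280.94 + 0.50789 i$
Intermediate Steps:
$S{\left(z \right)} = - \frac{5}{4}$ ($S{\left(z \right)} = \frac{1}{4} \left(-5\right) = - \frac{5}{4}$)
$W = \frac{17}{4}$ ($W = 3 - - \frac{5}{4} = 3 + \frac{5}{4} = \frac{17}{4} \approx 4.25$)
$a = 104$
$- \frac{1194}{W} + \frac{\sqrt{\left(-435 - 257\right) - 2098}}{a} = - \frac{1194}{\frac{17}{4}} + \frac{\sqrt{\left(-435 - 257\right) - 2098}}{104} = \left(-1194\right) \frac{4}{17} + \sqrt{\left(-435 - 257\right) - 2098} \cdot \frac{1}{104} = - \frac{4776}{17} + \sqrt{-692 - 2098} \cdot \frac{1}{104} = - \frac{4776}{17} + \sqrt{-2790} \cdot \frac{1}{104} = - \frac{4776}{17} + 3 i \sqrt{310} \cdot \frac{1}{104} = - \frac{4776}{17} + \frac{3 i \sqrt{310}}{104}$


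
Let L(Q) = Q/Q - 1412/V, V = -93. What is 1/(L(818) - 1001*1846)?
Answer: -93/171848173 ≈ -5.4118e-7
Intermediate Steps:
L(Q) = 1505/93 (L(Q) = Q/Q - 1412/(-93) = 1 - 1412*(-1/93) = 1 + 1412/93 = 1505/93)
1/(L(818) - 1001*1846) = 1/(1505/93 - 1001*1846) = 1/(1505/93 - 1847846) = 1/(-171848173/93) = -93/171848173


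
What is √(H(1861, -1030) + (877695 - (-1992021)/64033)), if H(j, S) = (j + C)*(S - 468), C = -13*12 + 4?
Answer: 5*I*√275921513269070/64033 ≈ 1297.1*I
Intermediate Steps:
C = -152 (C = -156 + 4 = -152)
H(j, S) = (-468 + S)*(-152 + j) (H(j, S) = (j - 152)*(S - 468) = (-152 + j)*(-468 + S) = (-468 + S)*(-152 + j))
√(H(1861, -1030) + (877695 - (-1992021)/64033)) = √((71136 - 468*1861 - 152*(-1030) - 1030*1861) + (877695 - (-1992021)/64033)) = √((71136 - 870948 + 156560 - 1916830) + (877695 - (-1992021)/64033)) = √(-2560082 + (877695 - 1*(-1992021/64033))) = √(-2560082 + (877695 + 1992021/64033)) = √(-2560082 + 56203435956/64033) = √(-107726294750/64033) = 5*I*√275921513269070/64033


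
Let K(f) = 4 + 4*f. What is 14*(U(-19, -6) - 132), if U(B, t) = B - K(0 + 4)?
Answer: -2394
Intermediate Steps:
U(B, t) = -20 + B (U(B, t) = B - (4 + 4*(0 + 4)) = B - (4 + 4*4) = B - (4 + 16) = B - 1*20 = B - 20 = -20 + B)
14*(U(-19, -6) - 132) = 14*((-20 - 19) - 132) = 14*(-39 - 132) = 14*(-171) = -2394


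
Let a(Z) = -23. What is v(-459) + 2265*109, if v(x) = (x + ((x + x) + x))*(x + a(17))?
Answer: 1131837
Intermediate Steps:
v(x) = 4*x*(-23 + x) (v(x) = (x + ((x + x) + x))*(x - 23) = (x + (2*x + x))*(-23 + x) = (x + 3*x)*(-23 + x) = (4*x)*(-23 + x) = 4*x*(-23 + x))
v(-459) + 2265*109 = 4*(-459)*(-23 - 459) + 2265*109 = 4*(-459)*(-482) + 246885 = 884952 + 246885 = 1131837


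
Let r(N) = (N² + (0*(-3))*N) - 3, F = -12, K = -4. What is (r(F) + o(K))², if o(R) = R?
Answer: 18769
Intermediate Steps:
r(N) = -3 + N² (r(N) = (N² + 0*N) - 3 = (N² + 0) - 3 = N² - 3 = -3 + N²)
(r(F) + o(K))² = ((-3 + (-12)²) - 4)² = ((-3 + 144) - 4)² = (141 - 4)² = 137² = 18769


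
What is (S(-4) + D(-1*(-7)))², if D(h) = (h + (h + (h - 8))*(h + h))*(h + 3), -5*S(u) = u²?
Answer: 20557156/25 ≈ 8.2229e+5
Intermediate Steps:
S(u) = -u²/5
D(h) = (3 + h)*(h + 2*h*(-8 + 2*h)) (D(h) = (h + (h + (-8 + h))*(2*h))*(3 + h) = (h + (-8 + 2*h)*(2*h))*(3 + h) = (h + 2*h*(-8 + 2*h))*(3 + h) = (3 + h)*(h + 2*h*(-8 + 2*h)))
(S(-4) + D(-1*(-7)))² = (-⅕*(-4)² + (-1*(-7))*(-45 - (-3)*(-7) + 4*(-1*(-7))²))² = (-⅕*16 + 7*(-45 - 3*7 + 4*7²))² = (-16/5 + 7*(-45 - 21 + 4*49))² = (-16/5 + 7*(-45 - 21 + 196))² = (-16/5 + 7*130)² = (-16/5 + 910)² = (4534/5)² = 20557156/25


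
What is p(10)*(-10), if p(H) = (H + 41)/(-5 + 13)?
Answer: -255/4 ≈ -63.750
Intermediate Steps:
p(H) = 41/8 + H/8 (p(H) = (41 + H)/8 = (41 + H)*(⅛) = 41/8 + H/8)
p(10)*(-10) = (41/8 + (⅛)*10)*(-10) = (41/8 + 5/4)*(-10) = (51/8)*(-10) = -255/4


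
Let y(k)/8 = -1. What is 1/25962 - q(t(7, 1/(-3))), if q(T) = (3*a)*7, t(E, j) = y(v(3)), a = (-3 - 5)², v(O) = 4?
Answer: -34892927/25962 ≈ -1344.0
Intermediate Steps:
a = 64 (a = (-8)² = 64)
y(k) = -8 (y(k) = 8*(-1) = -8)
t(E, j) = -8
q(T) = 1344 (q(T) = (3*64)*7 = 192*7 = 1344)
1/25962 - q(t(7, 1/(-3))) = 1/25962 - 1*1344 = 1/25962 - 1344 = -34892927/25962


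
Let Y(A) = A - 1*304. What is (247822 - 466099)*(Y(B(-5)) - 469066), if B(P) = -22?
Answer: 102457477584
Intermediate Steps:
Y(A) = -304 + A (Y(A) = A - 304 = -304 + A)
(247822 - 466099)*(Y(B(-5)) - 469066) = (247822 - 466099)*((-304 - 22) - 469066) = -218277*(-326 - 469066) = -218277*(-469392) = 102457477584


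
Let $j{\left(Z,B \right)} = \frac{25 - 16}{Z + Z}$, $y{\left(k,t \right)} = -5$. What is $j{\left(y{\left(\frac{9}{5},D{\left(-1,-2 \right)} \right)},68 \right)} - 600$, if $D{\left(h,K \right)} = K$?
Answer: $- \frac{6009}{10} \approx -600.9$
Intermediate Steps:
$j{\left(Z,B \right)} = \frac{9}{2 Z}$
$j{\left(y{\left(\frac{9}{5},D{\left(-1,-2 \right)} \right)},68 \right)} - 600 = \frac{9}{2 \left(-5\right)} - 600 = \frac{9}{2} \left(- \frac{1}{5}\right) - 600 = - \frac{9}{10} - 600 = - \frac{6009}{10}$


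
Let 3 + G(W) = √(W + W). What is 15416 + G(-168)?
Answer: 15413 + 4*I*√21 ≈ 15413.0 + 18.33*I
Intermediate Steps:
G(W) = -3 + √2*√W (G(W) = -3 + √(W + W) = -3 + √(2*W) = -3 + √2*√W)
15416 + G(-168) = 15416 + (-3 + √2*√(-168)) = 15416 + (-3 + √2*(2*I*√42)) = 15416 + (-3 + 4*I*√21) = 15413 + 4*I*√21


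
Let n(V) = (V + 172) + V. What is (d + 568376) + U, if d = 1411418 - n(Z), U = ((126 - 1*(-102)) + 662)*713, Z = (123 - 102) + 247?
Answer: 2613656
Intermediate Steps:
Z = 268 (Z = 21 + 247 = 268)
n(V) = 172 + 2*V (n(V) = (172 + V) + V = 172 + 2*V)
U = 634570 (U = ((126 + 102) + 662)*713 = (228 + 662)*713 = 890*713 = 634570)
d = 1410710 (d = 1411418 - (172 + 2*268) = 1411418 - (172 + 536) = 1411418 - 1*708 = 1411418 - 708 = 1410710)
(d + 568376) + U = (1410710 + 568376) + 634570 = 1979086 + 634570 = 2613656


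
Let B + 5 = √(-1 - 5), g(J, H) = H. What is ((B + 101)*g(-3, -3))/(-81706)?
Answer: 144/40853 + 3*I*√6/81706 ≈ 0.0035248 + 8.9938e-5*I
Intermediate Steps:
B = -5 + I*√6 (B = -5 + √(-1 - 5) = -5 + √(-6) = -5 + I*√6 ≈ -5.0 + 2.4495*I)
((B + 101)*g(-3, -3))/(-81706) = (((-5 + I*√6) + 101)*(-3))/(-81706) = ((96 + I*√6)*(-3))*(-1/81706) = (-288 - 3*I*√6)*(-1/81706) = 144/40853 + 3*I*√6/81706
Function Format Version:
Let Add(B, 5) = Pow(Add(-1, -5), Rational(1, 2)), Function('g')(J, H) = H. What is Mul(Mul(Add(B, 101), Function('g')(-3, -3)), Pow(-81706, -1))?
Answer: Add(Rational(144, 40853), Mul(Rational(3, 81706), I, Pow(6, Rational(1, 2)))) ≈ Add(0.0035248, Mul(8.9938e-5, I))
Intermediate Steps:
B = Add(-5, Mul(I, Pow(6, Rational(1, 2)))) (B = Add(-5, Pow(Add(-1, -5), Rational(1, 2))) = Add(-5, Pow(-6, Rational(1, 2))) = Add(-5, Mul(I, Pow(6, Rational(1, 2)))) ≈ Add(-5.0000, Mul(2.4495, I)))
Mul(Mul(Add(B, 101), Function('g')(-3, -3)), Pow(-81706, -1)) = Mul(Mul(Add(Add(-5, Mul(I, Pow(6, Rational(1, 2)))), 101), -3), Pow(-81706, -1)) = Mul(Mul(Add(96, Mul(I, Pow(6, Rational(1, 2)))), -3), Rational(-1, 81706)) = Mul(Add(-288, Mul(-3, I, Pow(6, Rational(1, 2)))), Rational(-1, 81706)) = Add(Rational(144, 40853), Mul(Rational(3, 81706), I, Pow(6, Rational(1, 2))))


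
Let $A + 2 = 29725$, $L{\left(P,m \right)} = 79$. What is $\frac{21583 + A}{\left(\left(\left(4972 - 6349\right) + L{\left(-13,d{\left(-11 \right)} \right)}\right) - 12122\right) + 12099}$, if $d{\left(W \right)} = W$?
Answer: $- \frac{51306}{1321} \approx -38.839$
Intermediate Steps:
$A = 29723$ ($A = -2 + 29725 = 29723$)
$\frac{21583 + A}{\left(\left(\left(4972 - 6349\right) + L{\left(-13,d{\left(-11 \right)} \right)}\right) - 12122\right) + 12099} = \frac{21583 + 29723}{\left(\left(\left(4972 - 6349\right) + 79\right) - 12122\right) + 12099} = \frac{51306}{\left(\left(\left(4972 - 6349\right) + 79\right) - 12122\right) + 12099} = \frac{51306}{\left(\left(-1377 + 79\right) - 12122\right) + 12099} = \frac{51306}{\left(-1298 - 12122\right) + 12099} = \frac{51306}{-13420 + 12099} = \frac{51306}{-1321} = 51306 \left(- \frac{1}{1321}\right) = - \frac{51306}{1321}$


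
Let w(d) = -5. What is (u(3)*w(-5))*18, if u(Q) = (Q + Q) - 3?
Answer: -270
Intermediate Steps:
u(Q) = -3 + 2*Q (u(Q) = 2*Q - 3 = -3 + 2*Q)
(u(3)*w(-5))*18 = ((-3 + 2*3)*(-5))*18 = ((-3 + 6)*(-5))*18 = (3*(-5))*18 = -15*18 = -270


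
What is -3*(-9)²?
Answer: -243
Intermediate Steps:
-3*(-9)² = -3*81 = -243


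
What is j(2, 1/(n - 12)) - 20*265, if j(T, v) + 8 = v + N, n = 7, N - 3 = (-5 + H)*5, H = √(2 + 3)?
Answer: -26651/5 + 5*√5 ≈ -5319.0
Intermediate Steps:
H = √5 ≈ 2.2361
N = -22 + 5*√5 (N = 3 + (-5 + √5)*5 = 3 + (-25 + 5*√5) = -22 + 5*√5 ≈ -10.820)
j(T, v) = -30 + v + 5*√5 (j(T, v) = -8 + (v + (-22 + 5*√5)) = -8 + (-22 + v + 5*√5) = -30 + v + 5*√5)
j(2, 1/(n - 12)) - 20*265 = (-30 + 1/(7 - 12) + 5*√5) - 20*265 = (-30 + 1/(-5) + 5*√5) - 5300 = (-30 - ⅕ + 5*√5) - 5300 = (-151/5 + 5*√5) - 5300 = -26651/5 + 5*√5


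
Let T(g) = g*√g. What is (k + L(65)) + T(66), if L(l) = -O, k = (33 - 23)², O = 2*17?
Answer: 66 + 66*√66 ≈ 602.19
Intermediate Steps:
O = 34
k = 100 (k = 10² = 100)
L(l) = -34 (L(l) = -1*34 = -34)
T(g) = g^(3/2)
(k + L(65)) + T(66) = (100 - 34) + 66^(3/2) = 66 + 66*√66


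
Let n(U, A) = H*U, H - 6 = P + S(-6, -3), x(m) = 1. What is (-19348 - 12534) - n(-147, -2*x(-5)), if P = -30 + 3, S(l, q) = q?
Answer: -35410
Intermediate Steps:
P = -27
H = -24 (H = 6 + (-27 - 3) = 6 - 30 = -24)
n(U, A) = -24*U
(-19348 - 12534) - n(-147, -2*x(-5)) = (-19348 - 12534) - (-24)*(-147) = -31882 - 1*3528 = -31882 - 3528 = -35410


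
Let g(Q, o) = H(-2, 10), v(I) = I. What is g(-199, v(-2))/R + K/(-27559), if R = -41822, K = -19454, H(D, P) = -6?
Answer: 406885271/576286249 ≈ 0.70605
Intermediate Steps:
g(Q, o) = -6
g(-199, v(-2))/R + K/(-27559) = -6/(-41822) - 19454/(-27559) = -6*(-1/41822) - 19454*(-1/27559) = 3/20911 + 19454/27559 = 406885271/576286249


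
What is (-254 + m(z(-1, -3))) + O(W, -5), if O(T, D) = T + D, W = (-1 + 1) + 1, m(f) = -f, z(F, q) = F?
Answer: -257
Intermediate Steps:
W = 1 (W = 0 + 1 = 1)
O(T, D) = D + T
(-254 + m(z(-1, -3))) + O(W, -5) = (-254 - 1*(-1)) + (-5 + 1) = (-254 + 1) - 4 = -253 - 4 = -257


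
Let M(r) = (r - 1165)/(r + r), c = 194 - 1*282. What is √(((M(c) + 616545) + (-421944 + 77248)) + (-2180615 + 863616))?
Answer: I*√2023396617/44 ≈ 1022.3*I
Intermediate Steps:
c = -88 (c = 194 - 282 = -88)
M(r) = (-1165 + r)/(2*r) (M(r) = (-1165 + r)/((2*r)) = (-1165 + r)*(1/(2*r)) = (-1165 + r)/(2*r))
√(((M(c) + 616545) + (-421944 + 77248)) + (-2180615 + 863616)) = √((((½)*(-1165 - 88)/(-88) + 616545) + (-421944 + 77248)) + (-2180615 + 863616)) = √((((½)*(-1/88)*(-1253) + 616545) - 344696) - 1316999) = √(((1253/176 + 616545) - 344696) - 1316999) = √((108513173/176 - 344696) - 1316999) = √(47846677/176 - 1316999) = √(-183945147/176) = I*√2023396617/44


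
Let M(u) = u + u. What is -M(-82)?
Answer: 164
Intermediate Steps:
M(u) = 2*u
-M(-82) = -2*(-82) = -1*(-164) = 164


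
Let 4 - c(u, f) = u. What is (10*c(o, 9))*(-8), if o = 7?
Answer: 240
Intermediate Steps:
c(u, f) = 4 - u
(10*c(o, 9))*(-8) = (10*(4 - 1*7))*(-8) = (10*(4 - 7))*(-8) = (10*(-3))*(-8) = -30*(-8) = 240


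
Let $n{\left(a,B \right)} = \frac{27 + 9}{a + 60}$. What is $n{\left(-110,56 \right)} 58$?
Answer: $- \frac{1044}{25} \approx -41.76$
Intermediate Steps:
$n{\left(a,B \right)} = \frac{36}{60 + a}$
$n{\left(-110,56 \right)} 58 = \frac{36}{60 - 110} \cdot 58 = \frac{36}{-50} \cdot 58 = 36 \left(- \frac{1}{50}\right) 58 = \left(- \frac{18}{25}\right) 58 = - \frac{1044}{25}$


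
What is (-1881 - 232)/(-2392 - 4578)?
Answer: 2113/6970 ≈ 0.30316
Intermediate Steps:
(-1881 - 232)/(-2392 - 4578) = -2113/(-6970) = -2113*(-1/6970) = 2113/6970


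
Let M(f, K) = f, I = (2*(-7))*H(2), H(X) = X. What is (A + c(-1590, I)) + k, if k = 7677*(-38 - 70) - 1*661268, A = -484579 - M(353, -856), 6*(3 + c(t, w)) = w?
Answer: -5925971/3 ≈ -1.9753e+6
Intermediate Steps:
I = -28 (I = (2*(-7))*2 = -14*2 = -28)
c(t, w) = -3 + w/6
A = -484932 (A = -484579 - 1*353 = -484579 - 353 = -484932)
k = -1490384 (k = 7677*(-108) - 661268 = -829116 - 661268 = -1490384)
(A + c(-1590, I)) + k = (-484932 + (-3 + (⅙)*(-28))) - 1490384 = (-484932 + (-3 - 14/3)) - 1490384 = (-484932 - 23/3) - 1490384 = -1454819/3 - 1490384 = -5925971/3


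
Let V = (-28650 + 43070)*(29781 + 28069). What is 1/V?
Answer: 1/834197000 ≈ 1.1988e-9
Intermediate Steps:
V = 834197000 (V = 14420*57850 = 834197000)
1/V = 1/834197000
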